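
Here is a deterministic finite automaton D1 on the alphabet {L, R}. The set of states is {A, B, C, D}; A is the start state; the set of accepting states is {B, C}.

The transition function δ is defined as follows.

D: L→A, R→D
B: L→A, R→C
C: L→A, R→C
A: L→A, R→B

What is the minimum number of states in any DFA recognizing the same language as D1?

2

Reachable states from the start: {A,B,C}. Unreachable: {D} — drop them.
Start with accepting vs non-accepting: {B,C} | {A}.
No further refinement is possible. Final partition (2 blocks): {B,C} | {A}.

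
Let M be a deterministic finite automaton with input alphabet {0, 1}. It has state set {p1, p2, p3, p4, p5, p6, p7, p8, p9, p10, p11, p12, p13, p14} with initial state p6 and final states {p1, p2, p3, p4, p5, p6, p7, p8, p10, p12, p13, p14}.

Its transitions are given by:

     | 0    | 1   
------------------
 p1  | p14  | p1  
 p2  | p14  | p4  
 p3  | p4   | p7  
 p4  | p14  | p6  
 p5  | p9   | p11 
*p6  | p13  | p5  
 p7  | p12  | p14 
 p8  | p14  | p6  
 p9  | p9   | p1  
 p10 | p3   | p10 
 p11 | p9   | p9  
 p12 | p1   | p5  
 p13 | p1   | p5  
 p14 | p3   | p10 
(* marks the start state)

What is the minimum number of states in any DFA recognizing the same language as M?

10

States {p2,p8} cannot be reached from the start state, so discard them.
Initial partition by acceptance: {p1,p3,p4,p5,p6,p7,p10,p12,p13,p14} | {p9,p11}.
Refine {p1,p3,p4,p5,p6,p7,p10,p12,p13,p14} on symbol 0: members go to different blocks, giving {p1,p3,p4,p6,p7,p10,p12,p13,p14} and {p5}.
On input 1, block {p1,p3,p4,p6,p7,p10,p12,p13,p14} splits into {p1,p3,p4,p7,p10,p14} and {p6,p12,p13}.
On input 0, block {p1,p3,p4,p7,p10,p14} splits into {p1,p3,p4,p10,p14} and {p7}.
On input 1, block {p1,p3,p4,p10,p14} splits into {p1,p10,p14} and {p3} and {p4}.
Split {p1,p10,p14} by δ(·,0) → {p10,p14} and {p1}.
On input 1, block {p9,p11} splits into {p9} and {p11}.
On input 0, block {p6,p12,p13} splits into {p12,p13} and {p6}.
No further refinement is possible. Final partition (10 blocks): {p10,p14} | {p9} | {p5} | {p12,p13} | {p7} | {p3} | {p4} | {p1} | {p11} | {p6}.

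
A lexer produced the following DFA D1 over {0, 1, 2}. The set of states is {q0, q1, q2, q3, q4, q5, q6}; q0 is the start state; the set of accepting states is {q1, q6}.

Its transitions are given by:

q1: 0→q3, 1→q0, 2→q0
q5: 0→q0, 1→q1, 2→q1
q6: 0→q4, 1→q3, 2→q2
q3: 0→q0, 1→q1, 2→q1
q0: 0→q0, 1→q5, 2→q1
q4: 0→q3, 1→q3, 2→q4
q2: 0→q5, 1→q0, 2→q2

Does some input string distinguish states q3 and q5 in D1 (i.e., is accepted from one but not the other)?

States {q2,q4,q6} cannot be reached from the start state, so discard them.
P0 = {q1} | {q0,q3,q5}.
Refine {q0,q3,q5} on symbol 1: members go to different blocks, giving {q3,q5} and {q0}.
Stable partition: {q1} | {q3,q5} | {q0} — 3 equivalence classes.
q3 and q5 lie in the same block of the stable partition, so they are equivalent — no string distinguishes them.

No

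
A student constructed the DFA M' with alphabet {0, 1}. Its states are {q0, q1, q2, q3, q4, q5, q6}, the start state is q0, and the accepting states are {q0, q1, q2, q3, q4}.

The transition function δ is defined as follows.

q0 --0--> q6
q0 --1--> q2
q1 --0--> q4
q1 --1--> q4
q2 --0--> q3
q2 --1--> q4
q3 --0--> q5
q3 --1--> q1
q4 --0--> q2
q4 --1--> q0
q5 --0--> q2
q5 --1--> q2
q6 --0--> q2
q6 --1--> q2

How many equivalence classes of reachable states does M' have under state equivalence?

6

Start with accepting vs non-accepting: {q0,q1,q2,q3,q4} | {q5,q6}.
Split {q0,q1,q2,q3,q4} by δ(·,0) → {q1,q2,q4} and {q0,q3}.
On input 0, block {q1,q2,q4} splits into {q1,q4} and {q2}.
Refine {q1,q4} on symbol 0: members go to different blocks, giving {q1} and {q4}.
Split {q0,q3} by δ(·,1) → {q0} and {q3}.
No further refinement is possible. Final partition (6 blocks): {q1} | {q5,q6} | {q0} | {q2} | {q4} | {q3}.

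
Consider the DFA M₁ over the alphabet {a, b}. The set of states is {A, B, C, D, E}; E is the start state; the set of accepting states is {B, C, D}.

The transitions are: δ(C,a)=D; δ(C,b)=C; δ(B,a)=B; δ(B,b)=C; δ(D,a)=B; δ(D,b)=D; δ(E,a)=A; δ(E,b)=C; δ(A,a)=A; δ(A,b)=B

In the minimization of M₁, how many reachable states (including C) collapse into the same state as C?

Every state is reachable, so we keep all 5.
Start with accepting vs non-accepting: {B,C,D} | {A,E}.
The partition is now stable with 2 blocks: {B,C,D} | {A,E}.
The equivalence class containing C is {B,C,D}, of size 3.

3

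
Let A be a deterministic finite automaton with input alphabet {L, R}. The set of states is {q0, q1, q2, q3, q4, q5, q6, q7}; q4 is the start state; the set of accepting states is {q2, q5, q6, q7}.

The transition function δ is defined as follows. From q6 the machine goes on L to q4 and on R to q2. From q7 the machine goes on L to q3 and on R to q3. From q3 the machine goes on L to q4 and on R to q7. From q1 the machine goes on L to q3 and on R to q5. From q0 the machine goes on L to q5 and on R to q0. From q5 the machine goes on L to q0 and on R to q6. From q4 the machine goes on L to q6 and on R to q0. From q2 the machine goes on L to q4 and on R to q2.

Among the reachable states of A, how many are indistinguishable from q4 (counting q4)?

Reachable states from the start: {q0,q2,q4,q5,q6}. Unreachable: {q1,q3,q7} — drop them.
Start with accepting vs non-accepting: {q2,q5,q6} | {q0,q4}.
The partition is now stable with 2 blocks: {q2,q5,q6} | {q0,q4}.
The equivalence class containing q4 is {q0,q4}, of size 2.

2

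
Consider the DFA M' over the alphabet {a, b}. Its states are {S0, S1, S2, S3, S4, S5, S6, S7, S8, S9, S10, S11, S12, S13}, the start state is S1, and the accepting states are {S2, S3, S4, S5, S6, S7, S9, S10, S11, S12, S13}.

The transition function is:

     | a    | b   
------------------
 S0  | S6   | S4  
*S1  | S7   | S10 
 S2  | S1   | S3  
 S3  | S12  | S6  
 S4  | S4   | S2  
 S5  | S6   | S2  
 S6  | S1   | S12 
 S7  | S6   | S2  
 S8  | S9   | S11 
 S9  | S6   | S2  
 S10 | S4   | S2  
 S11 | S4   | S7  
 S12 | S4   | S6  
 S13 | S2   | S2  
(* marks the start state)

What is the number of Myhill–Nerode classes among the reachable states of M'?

Reachable states from the start: {S1,S2,S3,S4,S6,S7,S10,S12}. Unreachable: {S0,S5,S8,S9,S11,S13} — drop them.
P0 = {S2,S3,S4,S6,S7,S10,S12} | {S1}.
Refine {S2,S3,S4,S6,S7,S10,S12} on symbol a: members go to different blocks, giving {S3,S4,S7,S10,S12} and {S2,S6}.
Split {S3,S4,S7,S10,S12} by δ(·,a) → {S3,S4,S10,S12} and {S7}.
The partition is now stable with 4 blocks: {S3,S4,S10,S12} | {S1} | {S2,S6} | {S7}.

4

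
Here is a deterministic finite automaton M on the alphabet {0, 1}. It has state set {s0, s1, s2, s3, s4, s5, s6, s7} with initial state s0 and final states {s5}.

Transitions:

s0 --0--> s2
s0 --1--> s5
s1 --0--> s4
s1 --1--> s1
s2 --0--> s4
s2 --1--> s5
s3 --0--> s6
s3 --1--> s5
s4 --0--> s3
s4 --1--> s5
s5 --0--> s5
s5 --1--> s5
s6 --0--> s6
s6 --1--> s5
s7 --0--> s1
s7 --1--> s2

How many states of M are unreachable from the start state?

BFS from s0 reaches {s0, s2, s3, s4, s5, s6}; the 2 state(s) s1, s7 are never visited.

2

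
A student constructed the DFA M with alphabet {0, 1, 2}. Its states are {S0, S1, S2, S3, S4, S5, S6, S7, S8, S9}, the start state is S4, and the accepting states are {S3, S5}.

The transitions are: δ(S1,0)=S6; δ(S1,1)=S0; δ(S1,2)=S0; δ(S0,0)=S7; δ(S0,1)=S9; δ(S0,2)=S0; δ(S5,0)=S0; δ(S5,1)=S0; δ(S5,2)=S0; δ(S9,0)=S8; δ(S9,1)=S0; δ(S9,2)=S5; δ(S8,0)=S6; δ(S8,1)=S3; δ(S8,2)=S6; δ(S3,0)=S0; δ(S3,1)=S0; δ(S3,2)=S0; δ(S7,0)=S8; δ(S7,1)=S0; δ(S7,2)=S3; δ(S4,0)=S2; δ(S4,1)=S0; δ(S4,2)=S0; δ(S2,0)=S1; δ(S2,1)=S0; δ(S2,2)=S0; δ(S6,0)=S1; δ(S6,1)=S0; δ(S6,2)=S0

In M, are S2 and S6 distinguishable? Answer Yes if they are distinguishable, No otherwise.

No

Every state is reachable, so we keep all 10.
Start with accepting vs non-accepting: {S3,S5} | {S0,S1,S2,S4,S6,S7,S8,S9}.
On input 1, block {S0,S1,S2,S4,S6,S7,S8,S9} splits into {S0,S1,S2,S4,S6,S7,S9} and {S8}.
On input 0, block {S0,S1,S2,S4,S6,S7,S9} splits into {S0,S1,S2,S4,S6} and {S7,S9}.
Split {S0,S1,S2,S4,S6} by δ(·,0) → {S1,S2,S4,S6} and {S0}.
No further refinement is possible. Final partition (5 blocks): {S3,S5} | {S1,S2,S4,S6} | {S8} | {S7,S9} | {S0}.
S2 and S6 lie in the same block of the stable partition, so they are equivalent — no string distinguishes them.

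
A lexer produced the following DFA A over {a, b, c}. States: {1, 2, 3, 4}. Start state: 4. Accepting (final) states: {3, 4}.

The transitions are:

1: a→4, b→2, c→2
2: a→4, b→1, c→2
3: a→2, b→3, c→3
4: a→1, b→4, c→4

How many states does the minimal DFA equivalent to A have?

First remove the unreachable states {3}; 3 states remain.
Start with accepting vs non-accepting: {4} | {1,2}.
Stable partition: {4} | {1,2} — 2 equivalence classes.

2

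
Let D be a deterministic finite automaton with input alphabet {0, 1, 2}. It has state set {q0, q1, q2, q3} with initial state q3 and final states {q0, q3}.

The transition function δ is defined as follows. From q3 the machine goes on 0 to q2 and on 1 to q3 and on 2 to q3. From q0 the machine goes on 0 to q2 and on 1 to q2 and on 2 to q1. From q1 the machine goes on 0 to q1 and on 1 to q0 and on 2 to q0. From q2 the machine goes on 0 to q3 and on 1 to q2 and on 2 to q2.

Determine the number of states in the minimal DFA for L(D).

Reachable states from the start: {q2,q3}. Unreachable: {q0,q1} — drop them.
P0 = {q3} | {q2}.
The partition is now stable with 2 blocks: {q3} | {q2}.

2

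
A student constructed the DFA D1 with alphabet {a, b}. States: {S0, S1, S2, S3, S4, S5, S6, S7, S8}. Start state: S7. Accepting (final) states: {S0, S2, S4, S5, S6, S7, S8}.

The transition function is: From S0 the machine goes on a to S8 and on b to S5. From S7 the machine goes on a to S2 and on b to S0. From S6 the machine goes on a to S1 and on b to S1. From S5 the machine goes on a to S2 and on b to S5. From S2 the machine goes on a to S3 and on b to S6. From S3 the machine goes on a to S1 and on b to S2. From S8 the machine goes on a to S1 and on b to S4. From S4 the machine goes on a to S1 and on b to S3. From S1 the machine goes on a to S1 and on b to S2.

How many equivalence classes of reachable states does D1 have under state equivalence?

4

All states are reachable from the start state.
P0 = {S0,S2,S4,S5,S6,S7,S8} | {S1,S3}.
Split {S0,S2,S4,S5,S6,S7,S8} by δ(·,a) → {S2,S4,S6,S8} and {S0,S5,S7}.
Split {S2,S4,S6,S8} by δ(·,b) → {S2,S8} and {S4,S6}.
Stable partition: {S2,S8} | {S1,S3} | {S0,S5,S7} | {S4,S6} — 4 equivalence classes.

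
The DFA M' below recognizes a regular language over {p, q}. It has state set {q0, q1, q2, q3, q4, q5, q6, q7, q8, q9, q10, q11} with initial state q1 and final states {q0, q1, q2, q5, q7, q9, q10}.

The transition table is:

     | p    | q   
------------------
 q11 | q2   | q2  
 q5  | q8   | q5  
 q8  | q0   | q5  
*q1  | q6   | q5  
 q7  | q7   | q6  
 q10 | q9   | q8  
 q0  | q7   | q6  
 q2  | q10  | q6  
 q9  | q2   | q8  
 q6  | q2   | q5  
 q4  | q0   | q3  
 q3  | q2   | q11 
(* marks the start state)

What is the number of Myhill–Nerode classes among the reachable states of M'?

3

First remove the unreachable states {q3,q4,q11}; 9 states remain.
Initial partition by acceptance: {q0,q1,q2,q5,q7,q9,q10} | {q6,q8}.
Split {q0,q1,q2,q5,q7,q9,q10} by δ(·,p) → {q0,q2,q7,q9,q10} and {q1,q5}.
Stable partition: {q0,q2,q7,q9,q10} | {q6,q8} | {q1,q5} — 3 equivalence classes.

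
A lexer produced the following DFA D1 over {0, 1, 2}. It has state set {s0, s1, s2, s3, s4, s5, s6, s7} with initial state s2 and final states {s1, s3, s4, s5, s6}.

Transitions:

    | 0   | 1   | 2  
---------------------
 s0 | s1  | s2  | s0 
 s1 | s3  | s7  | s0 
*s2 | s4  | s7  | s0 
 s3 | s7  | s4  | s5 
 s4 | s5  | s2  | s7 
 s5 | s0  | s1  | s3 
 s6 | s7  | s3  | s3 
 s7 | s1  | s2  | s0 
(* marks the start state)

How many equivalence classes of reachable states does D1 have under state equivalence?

3

Reachable states from the start: {s0,s1,s2,s3,s4,s5,s7}. Unreachable: {s6} — drop them.
Start with accepting vs non-accepting: {s1,s3,s4,s5} | {s0,s2,s7}.
On input 0, block {s1,s3,s4,s5} splits into {s1,s4} and {s3,s5}.
The partition is now stable with 3 blocks: {s1,s4} | {s0,s2,s7} | {s3,s5}.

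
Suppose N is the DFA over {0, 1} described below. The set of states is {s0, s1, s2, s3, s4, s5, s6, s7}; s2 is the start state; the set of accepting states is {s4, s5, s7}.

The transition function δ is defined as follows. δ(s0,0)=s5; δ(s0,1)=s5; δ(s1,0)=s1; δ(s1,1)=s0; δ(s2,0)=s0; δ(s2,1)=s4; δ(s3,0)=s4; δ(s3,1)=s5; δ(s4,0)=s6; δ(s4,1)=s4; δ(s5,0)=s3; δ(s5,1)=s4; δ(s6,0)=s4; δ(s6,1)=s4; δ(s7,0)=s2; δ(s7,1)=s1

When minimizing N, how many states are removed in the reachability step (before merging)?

Starting at s2 and following transitions, the reachable set is {s0, s2, s3, s4, s5, s6}. That leaves s1, s7 unreachable — 2 in total.

2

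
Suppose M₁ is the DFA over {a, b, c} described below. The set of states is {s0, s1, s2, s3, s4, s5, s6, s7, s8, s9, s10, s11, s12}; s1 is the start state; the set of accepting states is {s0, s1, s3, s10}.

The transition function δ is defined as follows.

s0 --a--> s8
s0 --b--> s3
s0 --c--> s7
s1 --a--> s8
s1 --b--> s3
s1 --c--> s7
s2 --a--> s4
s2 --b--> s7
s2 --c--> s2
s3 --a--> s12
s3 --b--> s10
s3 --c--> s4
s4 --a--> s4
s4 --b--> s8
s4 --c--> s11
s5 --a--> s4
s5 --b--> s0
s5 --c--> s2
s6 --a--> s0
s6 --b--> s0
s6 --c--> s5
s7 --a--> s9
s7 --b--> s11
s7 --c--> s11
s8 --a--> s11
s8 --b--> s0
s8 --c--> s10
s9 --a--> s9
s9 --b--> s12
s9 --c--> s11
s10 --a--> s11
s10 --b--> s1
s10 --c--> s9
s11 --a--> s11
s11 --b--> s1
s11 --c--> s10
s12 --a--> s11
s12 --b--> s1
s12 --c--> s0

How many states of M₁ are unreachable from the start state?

3

No path from s1 leads to s2, s5, s6; the other 10 states are all reachable.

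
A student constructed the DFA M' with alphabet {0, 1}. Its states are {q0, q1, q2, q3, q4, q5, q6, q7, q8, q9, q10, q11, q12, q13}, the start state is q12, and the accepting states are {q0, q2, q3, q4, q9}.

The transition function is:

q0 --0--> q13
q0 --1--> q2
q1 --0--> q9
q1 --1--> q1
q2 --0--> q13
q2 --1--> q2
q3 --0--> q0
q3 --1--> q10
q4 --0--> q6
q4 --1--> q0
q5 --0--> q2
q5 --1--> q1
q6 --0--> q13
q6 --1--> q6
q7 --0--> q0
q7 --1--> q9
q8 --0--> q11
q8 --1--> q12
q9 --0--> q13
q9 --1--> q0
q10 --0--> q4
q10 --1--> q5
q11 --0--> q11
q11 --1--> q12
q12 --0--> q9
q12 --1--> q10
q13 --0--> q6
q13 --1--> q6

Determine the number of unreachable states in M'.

No path from q12 leads to q3, q7, q8, q11; the other 10 states are all reachable.

4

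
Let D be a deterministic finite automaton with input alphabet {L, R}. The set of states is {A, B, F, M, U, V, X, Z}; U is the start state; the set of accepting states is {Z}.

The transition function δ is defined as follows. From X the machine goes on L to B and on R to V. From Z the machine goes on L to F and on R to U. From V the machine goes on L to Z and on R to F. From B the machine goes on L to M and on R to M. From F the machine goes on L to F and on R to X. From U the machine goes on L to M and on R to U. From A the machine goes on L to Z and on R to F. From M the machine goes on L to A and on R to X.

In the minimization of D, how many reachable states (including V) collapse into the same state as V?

2

P0 = {Z} | {A,B,F,M,U,V,X}.
On input L, block {A,B,F,M,U,V,X} splits into {B,F,M,U,X} and {A,V}.
On input L, block {B,F,M,U,X} splits into {B,F,U,X} and {M}.
Split {B,F,U,X} by δ(·,L) → {F,X} and {B,U}.
On input L, block {F,X} splits into {F} and {X}.
On input R, block {B,U} splits into {B} and {U}.
The partition is now stable with 7 blocks: {Z} | {F} | {A,V} | {M} | {B} | {X} | {U}.
The equivalence class containing V is {A,V}, of size 2.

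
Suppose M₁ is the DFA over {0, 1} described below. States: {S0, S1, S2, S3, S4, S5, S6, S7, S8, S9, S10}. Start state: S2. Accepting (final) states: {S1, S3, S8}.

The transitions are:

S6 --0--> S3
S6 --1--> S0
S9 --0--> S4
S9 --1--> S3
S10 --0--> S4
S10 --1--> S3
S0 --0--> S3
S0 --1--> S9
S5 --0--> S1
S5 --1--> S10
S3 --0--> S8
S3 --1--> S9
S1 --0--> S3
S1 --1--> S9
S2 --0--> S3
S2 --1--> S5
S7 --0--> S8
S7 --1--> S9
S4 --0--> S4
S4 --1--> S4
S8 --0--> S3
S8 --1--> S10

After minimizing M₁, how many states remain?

Reachable states from the start: {S1,S2,S3,S4,S5,S8,S9,S10}. Unreachable: {S0,S6,S7} — drop them.
Start with accepting vs non-accepting: {S1,S3,S8} | {S2,S4,S5,S9,S10}.
Split {S2,S4,S5,S9,S10} by δ(·,0) → {S4,S9,S10} and {S2,S5}.
On input 1, block {S4,S9,S10} splits into {S9,S10} and {S4}.
On input 1, block {S2,S5} splits into {S2} and {S5}.
Stable partition: {S1,S3,S8} | {S9,S10} | {S2} | {S4} | {S5} — 5 equivalence classes.

5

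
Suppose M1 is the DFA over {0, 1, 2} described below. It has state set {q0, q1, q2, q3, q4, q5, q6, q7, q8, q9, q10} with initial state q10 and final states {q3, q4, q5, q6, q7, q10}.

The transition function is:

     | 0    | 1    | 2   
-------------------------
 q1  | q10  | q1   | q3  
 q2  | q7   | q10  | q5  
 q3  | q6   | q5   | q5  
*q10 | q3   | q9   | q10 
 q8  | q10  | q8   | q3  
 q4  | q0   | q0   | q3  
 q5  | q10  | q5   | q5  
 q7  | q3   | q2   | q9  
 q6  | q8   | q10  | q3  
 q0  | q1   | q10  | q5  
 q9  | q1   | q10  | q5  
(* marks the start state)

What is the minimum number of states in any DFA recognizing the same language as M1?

6

Reachable states from the start: {q1,q3,q5,q6,q8,q9,q10}. Unreachable: {q0,q2,q4,q7} — drop them.
Initial partition by acceptance: {q3,q5,q6,q10} | {q1,q8,q9}.
Split {q3,q5,q6,q10} by δ(·,0) → {q3,q5,q10} and {q6}.
Refine {q3,q5,q10} on symbol 0: members go to different blocks, giving {q5,q10} and {q3}.
Refine {q5,q10} on symbol 0: members go to different blocks, giving {q5} and {q10}.
Refine {q1,q8,q9} on symbol 0: members go to different blocks, giving {q1,q8} and {q9}.
The partition is now stable with 6 blocks: {q5} | {q1,q8} | {q6} | {q3} | {q10} | {q9}.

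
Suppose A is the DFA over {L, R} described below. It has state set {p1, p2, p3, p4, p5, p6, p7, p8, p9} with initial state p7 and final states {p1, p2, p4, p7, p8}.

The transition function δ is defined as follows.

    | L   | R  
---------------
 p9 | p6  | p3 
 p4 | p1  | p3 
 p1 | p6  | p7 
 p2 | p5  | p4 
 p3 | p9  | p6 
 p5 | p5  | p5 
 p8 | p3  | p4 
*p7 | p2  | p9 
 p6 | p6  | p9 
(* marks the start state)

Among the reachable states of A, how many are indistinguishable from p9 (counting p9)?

First remove the unreachable states {p8}; 8 states remain.
Initial partition by acceptance: {p1,p2,p4,p7} | {p3,p5,p6,p9}.
Refine {p1,p2,p4,p7} on symbol L: members go to different blocks, giving {p1,p2} and {p4,p7}.
Stable partition: {p1,p2} | {p3,p5,p6,p9} | {p4,p7} — 3 equivalence classes.
State p9 belongs to the block {p3,p5,p6,p9}, which has 4 states.

4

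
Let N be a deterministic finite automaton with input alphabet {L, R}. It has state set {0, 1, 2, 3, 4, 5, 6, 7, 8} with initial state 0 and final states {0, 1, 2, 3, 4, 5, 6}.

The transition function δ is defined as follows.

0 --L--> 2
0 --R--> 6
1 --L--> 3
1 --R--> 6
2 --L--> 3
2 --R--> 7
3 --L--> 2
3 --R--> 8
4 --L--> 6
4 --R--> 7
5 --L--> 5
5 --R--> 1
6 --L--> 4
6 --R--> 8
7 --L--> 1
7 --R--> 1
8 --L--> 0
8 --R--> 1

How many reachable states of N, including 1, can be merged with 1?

Reachable states from the start: {0,1,2,3,4,6,7,8}. Unreachable: {5} — drop them.
P0 = {0,1,2,3,4,6} | {7,8}.
Refine {0,1,2,3,4,6} on symbol R: members go to different blocks, giving {2,3,4,6} and {0,1}.
The partition is now stable with 3 blocks: {2,3,4,6} | {7,8} | {0,1}.
The equivalence class containing 1 is {0,1}, of size 2.

2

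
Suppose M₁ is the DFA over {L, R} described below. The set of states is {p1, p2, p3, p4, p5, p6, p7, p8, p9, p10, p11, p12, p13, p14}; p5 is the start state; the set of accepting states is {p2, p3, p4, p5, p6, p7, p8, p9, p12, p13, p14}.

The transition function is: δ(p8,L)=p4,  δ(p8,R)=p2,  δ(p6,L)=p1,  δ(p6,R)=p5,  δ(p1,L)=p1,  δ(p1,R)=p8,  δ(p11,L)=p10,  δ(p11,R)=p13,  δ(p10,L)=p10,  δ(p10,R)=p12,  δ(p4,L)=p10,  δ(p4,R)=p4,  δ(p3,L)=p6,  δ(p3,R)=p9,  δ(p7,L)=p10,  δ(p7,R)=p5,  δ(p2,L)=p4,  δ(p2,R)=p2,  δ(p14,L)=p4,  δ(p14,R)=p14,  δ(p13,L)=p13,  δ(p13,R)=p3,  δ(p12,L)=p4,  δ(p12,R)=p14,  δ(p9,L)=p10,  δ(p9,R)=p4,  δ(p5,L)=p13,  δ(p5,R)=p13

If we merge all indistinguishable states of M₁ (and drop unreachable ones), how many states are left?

7

Reachable states from the start: {p1,p2,p3,p4,p5,p6,p8,p9,p10,p12,p13,p14}. Unreachable: {p7,p11} — drop them.
Start with accepting vs non-accepting: {p2,p3,p4,p5,p6,p8,p9,p12,p13,p14} | {p1,p10}.
On input L, block {p2,p3,p4,p5,p6,p8,p9,p12,p13,p14} splits into {p2,p3,p5,p8,p12,p13,p14} and {p4,p6,p9}.
On input L, block {p2,p3,p5,p8,p12,p13,p14} splits into {p2,p3,p8,p12,p14} and {p5,p13}.
On input R, block {p2,p3,p8,p12,p14} splits into {p2,p8,p12,p14} and {p3}.
On input R, block {p4,p6,p9} splits into {p4,p9} and {p6}.
On input R, block {p5,p13} splits into {p5} and {p13}.
Stable partition: {p2,p8,p12,p14} | {p1,p10} | {p4,p9} | {p5} | {p3} | {p6} | {p13} — 7 equivalence classes.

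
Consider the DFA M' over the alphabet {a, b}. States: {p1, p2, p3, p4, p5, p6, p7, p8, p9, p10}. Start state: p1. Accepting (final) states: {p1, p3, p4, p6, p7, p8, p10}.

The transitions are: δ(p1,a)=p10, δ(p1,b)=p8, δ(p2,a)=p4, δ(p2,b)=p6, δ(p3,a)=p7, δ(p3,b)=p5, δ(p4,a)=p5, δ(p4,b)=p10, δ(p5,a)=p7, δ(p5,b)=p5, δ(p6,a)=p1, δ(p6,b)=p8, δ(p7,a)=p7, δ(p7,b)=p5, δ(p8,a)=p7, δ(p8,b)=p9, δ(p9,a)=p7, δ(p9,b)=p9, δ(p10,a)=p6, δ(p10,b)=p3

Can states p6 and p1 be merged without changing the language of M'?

First remove the unreachable states {p2,p4}; 8 states remain.
Initial partition by acceptance: {p1,p3,p6,p7,p8,p10} | {p5,p9}.
On input b, block {p1,p3,p6,p7,p8,p10} splits into {p1,p6,p10} and {p3,p7,p8}.
No further refinement is possible. Final partition (3 blocks): {p1,p6,p10} | {p5,p9} | {p3,p7,p8}.
p6 and p1 lie in the same block of the stable partition, so they are equivalent — no string distinguishes them.

Yes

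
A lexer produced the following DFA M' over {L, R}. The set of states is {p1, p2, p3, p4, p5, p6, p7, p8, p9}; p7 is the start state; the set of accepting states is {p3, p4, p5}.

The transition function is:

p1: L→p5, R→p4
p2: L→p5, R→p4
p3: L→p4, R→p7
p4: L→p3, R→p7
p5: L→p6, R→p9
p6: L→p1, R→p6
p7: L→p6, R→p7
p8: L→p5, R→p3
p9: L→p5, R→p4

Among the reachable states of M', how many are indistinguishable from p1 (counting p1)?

First remove the unreachable states {p2,p8}; 7 states remain.
Start with accepting vs non-accepting: {p3,p4,p5} | {p1,p6,p7,p9}.
Split {p3,p4,p5} by δ(·,L) → {p3,p4} and {p5}.
On input L, block {p1,p6,p7,p9} splits into {p1,p9} and {p6,p7}.
Split {p6,p7} by δ(·,L) → {p6} and {p7}.
The partition is now stable with 5 blocks: {p3,p4} | {p1,p9} | {p5} | {p6} | {p7}.
State p1 belongs to the block {p1,p9}, which has 2 states.

2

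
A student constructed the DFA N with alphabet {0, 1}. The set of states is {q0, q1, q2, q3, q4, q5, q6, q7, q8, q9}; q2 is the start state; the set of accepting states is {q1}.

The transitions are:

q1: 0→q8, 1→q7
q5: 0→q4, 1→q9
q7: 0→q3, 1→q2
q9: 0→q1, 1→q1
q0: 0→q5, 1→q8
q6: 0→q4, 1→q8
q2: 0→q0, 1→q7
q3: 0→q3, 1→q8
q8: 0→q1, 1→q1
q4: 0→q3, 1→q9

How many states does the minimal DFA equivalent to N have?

4

First remove the unreachable states {q6}; 9 states remain.
P0 = {q1} | {q0,q2,q3,q4,q5,q7,q8,q9}.
On input 0, block {q0,q2,q3,q4,q5,q7,q8,q9} splits into {q0,q2,q3,q4,q5,q7} and {q8,q9}.
On input 1, block {q0,q2,q3,q4,q5,q7} splits into {q0,q3,q4,q5} and {q2,q7}.
The partition is now stable with 4 blocks: {q1} | {q0,q3,q4,q5} | {q8,q9} | {q2,q7}.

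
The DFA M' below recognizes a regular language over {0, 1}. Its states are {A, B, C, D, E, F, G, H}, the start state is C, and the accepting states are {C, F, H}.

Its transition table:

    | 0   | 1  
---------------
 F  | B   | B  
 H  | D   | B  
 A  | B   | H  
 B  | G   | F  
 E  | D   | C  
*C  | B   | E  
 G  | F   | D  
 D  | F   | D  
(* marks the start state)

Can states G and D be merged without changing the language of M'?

Yes

Reachable states from the start: {B,C,D,E,F,G}. Unreachable: {A,H} — drop them.
Initial partition by acceptance: {C,F} | {B,D,E,G}.
Split {B,D,E,G} by δ(·,0) → {B,E} and {D,G}.
No further refinement is possible. Final partition (3 blocks): {C,F} | {B,E} | {D,G}.
G and D lie in the same block of the stable partition, so they are equivalent — no string distinguishes them.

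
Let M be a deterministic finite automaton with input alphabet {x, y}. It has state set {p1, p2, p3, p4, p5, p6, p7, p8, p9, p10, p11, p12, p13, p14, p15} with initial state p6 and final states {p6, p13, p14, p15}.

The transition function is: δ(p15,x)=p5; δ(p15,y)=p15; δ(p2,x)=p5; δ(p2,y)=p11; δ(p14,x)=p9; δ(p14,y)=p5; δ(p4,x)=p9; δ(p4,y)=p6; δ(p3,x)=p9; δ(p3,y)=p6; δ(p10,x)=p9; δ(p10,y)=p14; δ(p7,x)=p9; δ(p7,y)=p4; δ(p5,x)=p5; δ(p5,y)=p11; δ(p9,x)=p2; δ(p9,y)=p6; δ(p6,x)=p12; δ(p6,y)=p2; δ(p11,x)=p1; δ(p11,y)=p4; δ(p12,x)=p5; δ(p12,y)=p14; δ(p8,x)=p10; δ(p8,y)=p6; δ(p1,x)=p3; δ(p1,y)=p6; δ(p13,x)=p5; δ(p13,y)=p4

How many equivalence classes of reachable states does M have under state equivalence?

6

Reachable states from the start: {p1,p2,p3,p4,p5,p6,p9,p11,p12,p14}. Unreachable: {p7,p8,p10,p13,p15} — drop them.
Initial partition by acceptance: {p6,p14} | {p1,p2,p3,p4,p5,p9,p11,p12}.
Split {p1,p2,p3,p4,p5,p9,p11,p12} by δ(·,y) → {p1,p3,p4,p9,p12} and {p2,p5,p11}.
On input x, block {p1,p3,p4,p9,p12} splits into {p1,p3,p4} and {p9,p12}.
Split {p1,p3,p4} by δ(·,x) → {p3,p4} and {p1}.
Split {p2,p5,p11} by δ(·,x) → {p2,p5} and {p11}.
No further refinement is possible. Final partition (6 blocks): {p6,p14} | {p3,p4} | {p2,p5} | {p9,p12} | {p1} | {p11}.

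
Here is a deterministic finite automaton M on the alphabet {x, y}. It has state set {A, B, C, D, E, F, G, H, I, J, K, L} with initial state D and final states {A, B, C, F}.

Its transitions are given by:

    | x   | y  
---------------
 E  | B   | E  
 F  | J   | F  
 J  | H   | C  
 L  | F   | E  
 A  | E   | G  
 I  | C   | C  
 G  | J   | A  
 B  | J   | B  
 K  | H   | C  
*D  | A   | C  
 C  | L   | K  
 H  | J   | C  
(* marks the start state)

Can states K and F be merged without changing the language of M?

No

First remove the unreachable states {I}; 11 states remain.
P0 = {A,B,C,F} | {D,E,G,H,J,K,L}.
Split {A,B,C,F} by δ(·,y) → {A,C} and {B,F}.
Split {D,E,G,H,J,K,L} by δ(·,x) → {G,H,J,K} and {E,L} and {D}.
The partition is now stable with 5 blocks: {A,C} | {G,H,J,K} | {B,F} | {E,L} | {D}.
K and F end up in different blocks, so they are distinguishable. For instance, the string 'ε' is accepted from only F.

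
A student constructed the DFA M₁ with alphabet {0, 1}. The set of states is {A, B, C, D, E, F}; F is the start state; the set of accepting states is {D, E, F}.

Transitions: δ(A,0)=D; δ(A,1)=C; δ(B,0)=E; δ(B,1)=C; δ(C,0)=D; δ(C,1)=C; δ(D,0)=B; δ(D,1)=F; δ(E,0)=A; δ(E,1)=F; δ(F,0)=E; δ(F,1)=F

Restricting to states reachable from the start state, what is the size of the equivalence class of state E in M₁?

Start with accepting vs non-accepting: {D,E,F} | {A,B,C}.
Split {D,E,F} by δ(·,0) → {D,E} and {F}.
No further refinement is possible. Final partition (3 blocks): {D,E} | {A,B,C} | {F}.
The equivalence class containing E is {D,E}, of size 2.

2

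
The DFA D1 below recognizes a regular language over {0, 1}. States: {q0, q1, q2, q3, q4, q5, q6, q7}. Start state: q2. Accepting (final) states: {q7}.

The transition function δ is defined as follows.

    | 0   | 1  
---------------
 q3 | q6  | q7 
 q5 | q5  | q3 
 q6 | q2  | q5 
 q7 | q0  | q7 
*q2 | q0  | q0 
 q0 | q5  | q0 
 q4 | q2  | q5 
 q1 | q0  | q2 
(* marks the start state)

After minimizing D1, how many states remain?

States {q1,q4} cannot be reached from the start state, so discard them.
P0 = {q7} | {q0,q2,q3,q5,q6}.
Refine {q0,q2,q3,q5,q6} on symbol 1: members go to different blocks, giving {q0,q2,q5,q6} and {q3}.
Refine {q0,q2,q5,q6} on symbol 1: members go to different blocks, giving {q0,q2,q6} and {q5}.
Refine {q0,q2,q6} on symbol 0: members go to different blocks, giving {q2,q6} and {q0}.
Split {q2,q6} by δ(·,0) → {q2} and {q6}.
The partition is now stable with 6 blocks: {q7} | {q2} | {q3} | {q5} | {q0} | {q6}.

6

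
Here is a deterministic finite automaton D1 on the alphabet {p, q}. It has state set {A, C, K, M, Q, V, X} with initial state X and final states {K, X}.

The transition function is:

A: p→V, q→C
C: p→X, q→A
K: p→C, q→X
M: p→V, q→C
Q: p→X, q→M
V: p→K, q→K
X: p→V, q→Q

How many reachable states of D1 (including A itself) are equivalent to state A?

Initial partition by acceptance: {K,X} | {A,C,M,Q,V}.
On input q, block {K,X} splits into {X} and {K}.
On input p, block {A,C,M,Q,V} splits into {C,Q} and {A,M} and {V}.
Stable partition: {X} | {C,Q} | {K} | {A,M} | {V} — 5 equivalence classes.
The equivalence class containing A is {A,M}, of size 2.

2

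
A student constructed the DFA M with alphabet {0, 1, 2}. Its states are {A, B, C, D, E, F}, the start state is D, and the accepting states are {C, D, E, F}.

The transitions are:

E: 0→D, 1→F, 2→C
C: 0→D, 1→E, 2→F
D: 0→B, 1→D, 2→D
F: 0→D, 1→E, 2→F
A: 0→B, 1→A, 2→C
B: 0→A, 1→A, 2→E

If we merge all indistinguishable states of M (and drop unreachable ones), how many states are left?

3

P0 = {C,D,E,F} | {A,B}.
Refine {C,D,E,F} on symbol 0: members go to different blocks, giving {C,E,F} and {D}.
The partition is now stable with 3 blocks: {C,E,F} | {A,B} | {D}.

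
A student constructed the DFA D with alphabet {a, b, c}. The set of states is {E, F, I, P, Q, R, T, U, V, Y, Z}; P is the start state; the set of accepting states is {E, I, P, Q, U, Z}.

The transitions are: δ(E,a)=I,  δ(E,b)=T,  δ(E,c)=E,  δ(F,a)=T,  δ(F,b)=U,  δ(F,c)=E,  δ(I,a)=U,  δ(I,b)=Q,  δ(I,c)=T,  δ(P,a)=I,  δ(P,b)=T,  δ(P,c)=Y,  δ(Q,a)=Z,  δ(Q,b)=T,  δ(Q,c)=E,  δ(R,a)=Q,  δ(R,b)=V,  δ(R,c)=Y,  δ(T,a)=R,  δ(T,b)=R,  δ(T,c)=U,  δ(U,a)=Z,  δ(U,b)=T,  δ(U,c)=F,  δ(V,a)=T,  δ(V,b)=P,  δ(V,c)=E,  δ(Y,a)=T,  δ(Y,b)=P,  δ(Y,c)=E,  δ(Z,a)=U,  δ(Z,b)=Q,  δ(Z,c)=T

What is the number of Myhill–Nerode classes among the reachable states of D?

6

All states are reachable from the start state.
Start with accepting vs non-accepting: {E,I,P,Q,U,Z} | {F,R,T,V,Y}.
On input b, block {E,I,P,Q,U,Z} splits into {E,P,Q,U} and {I,Z}.
Refine {E,P,Q,U} on symbol c: members go to different blocks, giving {E,Q} and {P,U}.
On input a, block {F,R,T,V,Y} splits into {F,T,V,Y} and {R}.
Split {F,T,V,Y} by δ(·,a) → {F,V,Y} and {T}.
No further refinement is possible. Final partition (6 blocks): {E,Q} | {F,V,Y} | {I,Z} | {P,U} | {R} | {T}.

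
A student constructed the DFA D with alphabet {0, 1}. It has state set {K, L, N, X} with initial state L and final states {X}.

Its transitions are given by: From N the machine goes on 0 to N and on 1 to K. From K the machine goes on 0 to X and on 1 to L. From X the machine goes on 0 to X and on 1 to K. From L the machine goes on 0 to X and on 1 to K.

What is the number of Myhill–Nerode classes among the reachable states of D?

2

First remove the unreachable states {N}; 3 states remain.
Initial partition by acceptance: {X} | {K,L}.
Stable partition: {X} | {K,L} — 2 equivalence classes.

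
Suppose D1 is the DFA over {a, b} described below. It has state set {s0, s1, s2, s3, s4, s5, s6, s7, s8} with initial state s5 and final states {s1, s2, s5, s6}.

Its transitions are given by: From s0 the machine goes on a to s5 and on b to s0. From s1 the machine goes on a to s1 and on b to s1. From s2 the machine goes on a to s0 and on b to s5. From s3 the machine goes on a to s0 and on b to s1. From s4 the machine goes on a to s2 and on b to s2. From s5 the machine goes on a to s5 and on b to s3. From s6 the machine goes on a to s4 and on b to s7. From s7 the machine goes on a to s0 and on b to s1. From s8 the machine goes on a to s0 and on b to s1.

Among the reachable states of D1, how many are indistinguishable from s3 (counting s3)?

States {s2,s4,s6,s7,s8} cannot be reached from the start state, so discard them.
Initial partition by acceptance: {s1,s5} | {s0,s3}.
On input b, block {s1,s5} splits into {s1} and {s5}.
Split {s0,s3} by δ(·,a) → {s0} and {s3}.
Stable partition: {s1} | {s0} | {s5} | {s3} — 4 equivalence classes.
The equivalence class containing s3 is {s3}, of size 1.

1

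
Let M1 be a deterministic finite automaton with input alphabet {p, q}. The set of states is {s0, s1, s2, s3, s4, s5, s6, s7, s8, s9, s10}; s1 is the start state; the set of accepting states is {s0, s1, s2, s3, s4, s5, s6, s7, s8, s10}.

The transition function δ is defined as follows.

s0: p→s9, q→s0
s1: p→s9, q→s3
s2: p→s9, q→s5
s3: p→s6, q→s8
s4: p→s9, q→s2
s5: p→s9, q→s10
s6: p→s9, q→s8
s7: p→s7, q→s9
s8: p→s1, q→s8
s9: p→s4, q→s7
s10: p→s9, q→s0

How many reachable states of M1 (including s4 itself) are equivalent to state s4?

5

All states are reachable from the start state.
P0 = {s0,s1,s2,s3,s4,s5,s6,s7,s8,s10} | {s9}.
Split {s0,s1,s2,s3,s4,s5,s6,s7,s8,s10} by δ(·,p) → {s0,s1,s2,s4,s5,s6,s10} and {s3,s7,s8}.
On input q, block {s0,s1,s2,s4,s5,s6,s10} splits into {s0,s2,s4,s5,s10} and {s1,s6}.
Refine {s3,s7,s8} on symbol p: members go to different blocks, giving {s3,s8} and {s7}.
Stable partition: {s0,s2,s4,s5,s10} | {s9} | {s3,s8} | {s1,s6} | {s7} — 5 equivalence classes.
State s4 belongs to the block {s0,s2,s4,s5,s10}, which has 5 states.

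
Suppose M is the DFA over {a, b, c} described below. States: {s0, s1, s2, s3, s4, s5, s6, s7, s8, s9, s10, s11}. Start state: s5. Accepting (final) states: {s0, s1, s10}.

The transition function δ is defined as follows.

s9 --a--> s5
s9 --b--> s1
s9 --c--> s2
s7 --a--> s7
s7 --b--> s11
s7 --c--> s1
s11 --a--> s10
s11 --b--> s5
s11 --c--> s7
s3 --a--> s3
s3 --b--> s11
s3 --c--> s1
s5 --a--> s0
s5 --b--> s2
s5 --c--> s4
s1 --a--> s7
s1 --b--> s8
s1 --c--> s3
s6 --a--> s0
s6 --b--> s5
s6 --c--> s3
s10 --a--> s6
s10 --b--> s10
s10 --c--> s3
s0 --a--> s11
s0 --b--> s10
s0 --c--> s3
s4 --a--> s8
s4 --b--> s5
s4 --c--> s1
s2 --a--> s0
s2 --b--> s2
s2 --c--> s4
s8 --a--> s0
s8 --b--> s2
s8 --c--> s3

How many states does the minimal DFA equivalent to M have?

6

Reachable states from the start: {s0,s1,s2,s3,s4,s5,s6,s7,s8,s10,s11}. Unreachable: {s9} — drop them.
P0 = {s0,s1,s10} | {s2,s3,s4,s5,s6,s7,s8,s11}.
Refine {s0,s1,s10} on symbol b: members go to different blocks, giving {s0,s10} and {s1}.
Refine {s2,s3,s4,s5,s6,s7,s8,s11} on symbol a: members go to different blocks, giving {s2,s5,s6,s8,s11} and {s3,s4,s7}.
Split {s3,s4,s7} by δ(·,a) → {s3,s7} and {s4}.
On input c, block {s2,s5,s6,s8,s11} splits into {s6,s8,s11} and {s2,s5}.
Stable partition: {s0,s10} | {s6,s8,s11} | {s1} | {s3,s7} | {s4} | {s2,s5} — 6 equivalence classes.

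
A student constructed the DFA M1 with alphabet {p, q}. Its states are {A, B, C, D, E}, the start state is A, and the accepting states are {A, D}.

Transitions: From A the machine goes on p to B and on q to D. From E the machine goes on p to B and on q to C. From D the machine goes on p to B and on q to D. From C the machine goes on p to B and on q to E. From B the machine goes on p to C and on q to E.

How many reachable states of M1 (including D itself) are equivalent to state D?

2

All states are reachable from the start state.
P0 = {A,D} | {B,C,E}.
The partition is now stable with 2 blocks: {A,D} | {B,C,E}.
State D belongs to the block {A,D}, which has 2 states.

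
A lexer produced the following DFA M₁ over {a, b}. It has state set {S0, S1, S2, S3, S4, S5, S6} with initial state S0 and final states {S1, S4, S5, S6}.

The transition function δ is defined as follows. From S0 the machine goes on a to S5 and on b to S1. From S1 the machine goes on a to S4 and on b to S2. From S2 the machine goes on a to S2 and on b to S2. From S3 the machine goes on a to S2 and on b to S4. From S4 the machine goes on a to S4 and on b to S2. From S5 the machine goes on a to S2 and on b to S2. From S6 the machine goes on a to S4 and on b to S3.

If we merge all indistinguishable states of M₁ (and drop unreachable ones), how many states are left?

First remove the unreachable states {S3,S6}; 5 states remain.
Initial partition by acceptance: {S1,S4,S5} | {S0,S2}.
On input a, block {S1,S4,S5} splits into {S1,S4} and {S5}.
On input a, block {S0,S2} splits into {S0} and {S2}.
No further refinement is possible. Final partition (4 blocks): {S1,S4} | {S0} | {S5} | {S2}.

4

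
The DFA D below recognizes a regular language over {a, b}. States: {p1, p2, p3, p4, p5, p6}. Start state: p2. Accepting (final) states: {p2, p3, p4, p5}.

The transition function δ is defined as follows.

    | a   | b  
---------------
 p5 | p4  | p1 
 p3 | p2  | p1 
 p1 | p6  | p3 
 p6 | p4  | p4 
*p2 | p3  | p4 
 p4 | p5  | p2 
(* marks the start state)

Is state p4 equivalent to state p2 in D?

Yes

All states are reachable from the start state.
Initial partition by acceptance: {p2,p3,p4,p5} | {p1,p6}.
Refine {p2,p3,p4,p5} on symbol b: members go to different blocks, giving {p2,p4} and {p3,p5}.
Split {p1,p6} by δ(·,a) → {p1} and {p6}.
Stable partition: {p2,p4} | {p1} | {p3,p5} | {p6} — 4 equivalence classes.
p4 and p2 lie in the same block of the stable partition, so they are equivalent — no string distinguishes them.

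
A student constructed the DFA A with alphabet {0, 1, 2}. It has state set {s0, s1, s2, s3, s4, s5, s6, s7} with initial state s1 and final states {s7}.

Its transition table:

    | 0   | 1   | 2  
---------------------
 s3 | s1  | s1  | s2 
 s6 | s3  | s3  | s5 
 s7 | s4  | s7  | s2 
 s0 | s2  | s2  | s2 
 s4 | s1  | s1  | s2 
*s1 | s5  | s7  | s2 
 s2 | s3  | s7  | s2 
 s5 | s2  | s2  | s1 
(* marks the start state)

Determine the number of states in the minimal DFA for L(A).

Reachable states from the start: {s1,s2,s3,s4,s5,s7}. Unreachable: {s0,s6} — drop them.
Initial partition by acceptance: {s7} | {s1,s2,s3,s4,s5}.
Refine {s1,s2,s3,s4,s5} on symbol 1: members go to different blocks, giving {s3,s4,s5} and {s1,s2}.
The partition is now stable with 3 blocks: {s7} | {s3,s4,s5} | {s1,s2}.

3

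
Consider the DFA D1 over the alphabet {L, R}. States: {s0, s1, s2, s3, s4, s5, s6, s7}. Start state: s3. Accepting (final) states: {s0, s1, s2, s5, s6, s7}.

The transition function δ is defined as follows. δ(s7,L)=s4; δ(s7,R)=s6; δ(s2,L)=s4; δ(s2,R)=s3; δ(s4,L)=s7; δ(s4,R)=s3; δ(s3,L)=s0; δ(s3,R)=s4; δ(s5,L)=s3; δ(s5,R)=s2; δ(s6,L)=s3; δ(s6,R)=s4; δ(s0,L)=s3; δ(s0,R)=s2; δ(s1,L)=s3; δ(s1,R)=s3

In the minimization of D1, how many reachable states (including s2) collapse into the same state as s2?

First remove the unreachable states {s1,s5}; 6 states remain.
Initial partition by acceptance: {s0,s2,s6,s7} | {s3,s4}.
Refine {s0,s2,s6,s7} on symbol R: members go to different blocks, giving {s0,s7} and {s2,s6}.
Stable partition: {s0,s7} | {s3,s4} | {s2,s6} — 3 equivalence classes.
The equivalence class containing s2 is {s2,s6}, of size 2.

2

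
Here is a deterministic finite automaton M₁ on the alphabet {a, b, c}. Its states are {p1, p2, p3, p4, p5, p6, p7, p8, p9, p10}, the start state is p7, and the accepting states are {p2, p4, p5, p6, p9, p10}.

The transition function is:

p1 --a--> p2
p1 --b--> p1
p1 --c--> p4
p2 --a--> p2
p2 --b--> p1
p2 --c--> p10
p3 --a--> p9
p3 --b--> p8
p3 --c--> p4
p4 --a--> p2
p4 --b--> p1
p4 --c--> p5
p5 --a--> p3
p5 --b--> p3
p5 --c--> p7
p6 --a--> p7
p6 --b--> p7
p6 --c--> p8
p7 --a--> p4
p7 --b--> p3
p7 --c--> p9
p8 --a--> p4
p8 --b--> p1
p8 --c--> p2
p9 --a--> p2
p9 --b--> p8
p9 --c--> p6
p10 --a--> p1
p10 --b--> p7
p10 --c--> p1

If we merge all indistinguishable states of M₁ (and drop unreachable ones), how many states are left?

All states are reachable from the start state.
Start with accepting vs non-accepting: {p2,p4,p5,p6,p9,p10} | {p1,p3,p7,p8}.
Refine {p2,p4,p5,p6,p9,p10} on symbol a: members go to different blocks, giving {p2,p4,p9} and {p5,p6,p10}.
Stable partition: {p2,p4,p9} | {p1,p3,p7,p8} | {p5,p6,p10} — 3 equivalence classes.

3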